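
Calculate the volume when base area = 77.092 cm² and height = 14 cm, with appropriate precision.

1.1 × 10³ cm³

volume = 77.092 cm² × 14 cm = 1079.288 cm³.
77.092 has 5 significant figures; 14 has 2.
Division/multiplication keeps the fewest: 2 significant figures.
Rounded: 1.1 × 10³ cm³.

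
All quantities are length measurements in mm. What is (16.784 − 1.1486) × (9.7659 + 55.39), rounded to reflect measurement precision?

1019 mm²

16.784 − 1.1486 = 15.6354, limited to 3 d.p. → 5 s.f.; 9.7659 + 55.39 = 65.1559, limited to 2 d.p. → 4 s.f.
Carrying full precision, 15.6354 × 65.1559 = 1018.73855886; keep min(5, 4) = 4 s.f.
Rounded to 4 significant figures: 1019 mm².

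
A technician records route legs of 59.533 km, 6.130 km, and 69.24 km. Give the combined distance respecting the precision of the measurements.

59.533 km + 6.130 km + 69.24 km = 134.903 km.
Addition/subtraction keeps the fewest decimal places: 59.533 → 3 decimal places, 6.130 → 3 decimal places, 69.24 → 2 decimal places; limit is 2.
Rounded to 2 decimal places: 134.90 km.

134.90 km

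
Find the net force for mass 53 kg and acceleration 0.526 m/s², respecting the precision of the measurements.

28 N

net force = 53 kg × 0.526 m/s² = 27.878 N.
53 has 2 significant figures; 0.526 has 3.
Division/multiplication keeps the fewest: 2 significant figures.
Rounded: 28 N.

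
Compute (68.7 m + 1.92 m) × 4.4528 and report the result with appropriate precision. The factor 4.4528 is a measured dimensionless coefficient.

3.14 × 10^2 m

68.7 m + 1.92 m = 70.62 m; the sum is limited to 1 decimal place (3 s.f.).
Carrying full precision, 70.62 × 4.4528 = 314.456736 m; 4.4528 has 5 s.f., so the result keeps min(3, 5) = 3 s.f.
Rounded to 3 significant figures: 3.14 × 10^2 m.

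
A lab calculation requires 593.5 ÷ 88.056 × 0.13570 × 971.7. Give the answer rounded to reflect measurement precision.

593.5 ÷ 88.056 × 0.13570 × 971.7 = 888.738144079…
Multiplication/division keeps the fewest significant figures: 593.5 → 4 s.f., 88.056 → 5 s.f., 0.13570 → 5 s.f., 971.7 → 4 s.f.; limit is 4.
Rounded to 4 significant figures: 888.7.

888.7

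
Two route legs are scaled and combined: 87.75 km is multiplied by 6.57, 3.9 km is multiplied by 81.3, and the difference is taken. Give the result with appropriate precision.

87.75 × 6.57 = 576.5175 → 577 km (3 s.f., last digit at the 10^0 place).
3.9 × 81.3 = 317.07 → 3.2 × 10² km (2 s.f., last digit at the 10^1 place).
Difference: 259.4475 km; keep the coarser place, 10^1.
Result: 2.6 × 10² km.

2.6 × 10² km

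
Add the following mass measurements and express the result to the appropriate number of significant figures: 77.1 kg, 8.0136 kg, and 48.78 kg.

77.1 kg + 8.0136 kg + 48.78 kg = 133.8936 kg.
Addition/subtraction keeps the fewest decimal places: 77.1 → 1 decimal place, 8.0136 → 4 decimal places, 48.78 → 2 decimal places; limit is 1.
Rounded to 1 decimal place: 133.9 kg.

133.9 kg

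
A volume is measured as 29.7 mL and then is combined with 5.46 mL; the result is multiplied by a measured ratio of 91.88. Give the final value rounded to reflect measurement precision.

3.23 × 10^3 mL

29.7 mL + 5.46 mL = 35.16 mL; the sum is limited to 1 decimal place (3 s.f.).
Carrying full precision, 35.16 × 91.88 = 3230.5008 mL; 91.88 has 4 s.f., so the result keeps min(3, 4) = 3 s.f.
Rounded to 3 significant figures: 3.23 × 10^3 mL.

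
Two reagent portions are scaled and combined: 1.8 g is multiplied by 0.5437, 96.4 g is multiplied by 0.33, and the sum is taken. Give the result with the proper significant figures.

1.8 × 0.5437 = 0.97866 → 0.98 g (2 s.f., last digit at the 10^-2 place).
96.4 × 0.33 = 31.812 → 32 g (2 s.f., last digit at the 10^0 place).
Sum: 32.79066 g; keep the coarser place, 10^0.
Result: 33 g.

33 g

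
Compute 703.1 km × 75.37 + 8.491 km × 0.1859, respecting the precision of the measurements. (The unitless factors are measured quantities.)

703.1 × 75.37 = 52992.647 → 5.299 × 10^4 km (4 s.f., last digit at the 10^1 place).
8.491 × 0.1859 = 1.5784769 → 1.578 km (4 s.f., last digit at the 10^-3 place).
Sum: 52994.2254769 km; keep the coarser place, 10^1.
Result: 5.299 × 10^4 km.

5.299 × 10^4 km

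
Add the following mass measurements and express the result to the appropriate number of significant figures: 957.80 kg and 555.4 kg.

957.80 kg + 555.4 kg = 1513.20 kg.
Addition/subtraction keeps the fewest decimal places: 957.80 → 2 decimal places, 555.4 → 1 decimal place; limit is 1.
Rounded to 1 decimal place: 1.5132 × 10^3 kg.

1.5132 × 10^3 kg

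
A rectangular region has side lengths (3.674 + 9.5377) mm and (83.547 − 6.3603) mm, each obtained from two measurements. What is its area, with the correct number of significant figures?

1019.8 mm²

3.674 + 9.5377 = 13.2117, limited to 3 d.p. → 5 s.f.; 83.547 − 6.3603 = 77.1867, limited to 3 d.p. → 5 s.f.
Carrying full precision, 13.2117 × 77.1867 = 1019.76752439; keep min(5, 5) = 5 s.f.
Rounded to 5 significant figures: 1019.8 mm².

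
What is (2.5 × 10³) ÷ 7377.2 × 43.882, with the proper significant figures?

(2.5 × 10³) ÷ 7377.2 × 43.882 = 14.8708181966…
Multiplication/division keeps the fewest significant figures: 2.5 × 10³ → 2 s.f., 7377.2 → 5 s.f., 43.882 → 5 s.f.; limit is 2.
Rounded to 2 significant figures: 15.

15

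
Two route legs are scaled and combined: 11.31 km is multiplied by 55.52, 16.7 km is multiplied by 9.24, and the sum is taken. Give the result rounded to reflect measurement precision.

11.31 × 55.52 = 627.9312 → 627.9 km (4 s.f., last digit at the 10^-1 place).
16.7 × 9.24 = 154.308 → 154 km (3 s.f., last digit at the 10^0 place).
Sum: 782.2392 km; keep the coarser place, 10^0.
Result: 782 km.

782 km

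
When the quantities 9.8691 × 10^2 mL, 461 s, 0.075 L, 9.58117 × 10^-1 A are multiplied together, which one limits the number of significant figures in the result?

9.8691 × 10^2 mL → 5 s.f.; 461 s → 3 s.f.; 0.075 L → 2 s.f.; 9.58117 × 10^-1 A → 6 s.f.
The fewest is 2 significant figures, from 0.075 L.

0.075 L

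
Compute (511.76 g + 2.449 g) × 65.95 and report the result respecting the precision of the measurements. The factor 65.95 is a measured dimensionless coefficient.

511.76 g + 2.449 g = 514.209 g; the sum is limited to 2 decimal places (5 s.f.).
Carrying full precision, 514.209 × 65.95 = 33912.08355 g; 65.95 has 4 s.f., so the result keeps min(5, 4) = 4 s.f.
Rounded to 4 significant figures: 3.391 × 10^4 g.

3.391 × 10^4 g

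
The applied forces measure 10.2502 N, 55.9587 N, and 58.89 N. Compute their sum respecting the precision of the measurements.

125.10 N

10.2502 N + 55.9587 N + 58.89 N = 125.0989 N.
Addition/subtraction keeps the fewest decimal places: 10.2502 → 4 decimal places, 55.9587 → 4 decimal places, 58.89 → 2 decimal places; limit is 2.
Rounded to 2 decimal places: 125.10 N.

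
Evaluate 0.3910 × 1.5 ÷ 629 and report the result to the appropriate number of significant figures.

0.3910 × 1.5 ÷ 629 = 0.000932432432432…
Multiplication/division keeps the fewest significant figures: 0.3910 → 4 s.f., 1.5 → 2 s.f., 629 → 3 s.f.; limit is 2.
Rounded to 2 significant figures: 9.3 × 10^-4.

9.3 × 10^-4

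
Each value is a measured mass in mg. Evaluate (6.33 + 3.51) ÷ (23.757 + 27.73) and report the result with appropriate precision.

0.191

6.33 + 3.51 = 9.84, limited to 2 d.p. → 3 s.f.; 23.757 + 27.73 = 51.487, limited to 2 d.p. → 4 s.f.
Carrying full precision, 9.84 ÷ 51.487 = 0.19111620409…; keep min(3, 4) = 3 s.f.
Rounded to 3 significant figures: 0.191.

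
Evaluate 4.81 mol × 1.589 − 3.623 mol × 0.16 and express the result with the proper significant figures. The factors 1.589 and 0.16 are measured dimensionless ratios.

7.06 mol

4.81 × 1.589 = 7.64309 → 7.64 mol (3 s.f., last digit at the 10^-2 place).
3.623 × 0.16 = 0.57968 → 0.58 mol (2 s.f., last digit at the 10^-2 place).
Difference: 7.06341 mol; keep the coarser place, 10^-2.
Result: 7.06 mol.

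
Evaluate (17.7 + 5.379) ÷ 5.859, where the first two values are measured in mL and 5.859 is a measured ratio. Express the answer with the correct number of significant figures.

17.7 mL + 5.379 mL = 23.079 mL; the sum is limited to 1 decimal place (3 s.f.).
Carrying full precision, 23.079 ÷ 5.859 = 3.93906810036… mL; 5.859 has 4 s.f., so the result keeps min(3, 4) = 3 s.f.
Rounded to 3 significant figures: 3.94 mL.

3.94 mL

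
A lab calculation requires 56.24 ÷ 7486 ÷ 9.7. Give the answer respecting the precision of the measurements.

56.24 ÷ 7486 ÷ 9.7 = 0.000774504160343…
Multiplication/division keeps the fewest significant figures: 56.24 → 4 s.f., 7486 → 4 s.f., 9.7 → 2 s.f.; limit is 2.
Rounded to 2 significant figures: 7.7 × 10⁻⁴.

7.7 × 10⁻⁴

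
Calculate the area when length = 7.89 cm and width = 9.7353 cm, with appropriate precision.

area = 7.89 cm × 9.7353 cm = 76.811517 cm².
7.89 has 3 significant figures; 9.7353 has 5.
Division/multiplication keeps the fewest: 3 significant figures.
Rounded: 76.8 cm².

76.8 cm²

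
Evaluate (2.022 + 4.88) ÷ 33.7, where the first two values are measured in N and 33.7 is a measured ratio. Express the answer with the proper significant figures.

2.022 N + 4.88 N = 6.902 N; the sum is limited to 2 decimal places (3 s.f.).
Carrying full precision, 6.902 ÷ 33.7 = 0.204807121662… N; 33.7 has 3 s.f., so the result keeps min(3, 3) = 3 s.f.
Rounded to 3 significant figures: 0.205 N.

0.205 N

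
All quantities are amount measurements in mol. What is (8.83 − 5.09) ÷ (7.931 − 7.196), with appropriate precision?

5.09

8.83 − 5.09 = 3.74, limited to 2 d.p. → 3 s.f.; 7.931 − 7.196 = 0.735, limited to 3 d.p. → 3 s.f.
Carrying full precision, 3.74 ÷ 0.735 = 5.08843537415…; keep min(3, 3) = 3 s.f.
Rounded to 3 significant figures: 5.09.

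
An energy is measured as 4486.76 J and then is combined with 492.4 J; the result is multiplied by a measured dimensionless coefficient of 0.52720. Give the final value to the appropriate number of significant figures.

2625.0 J

4486.76 J + 492.4 J = 4979.16 J; the sum is limited to 1 decimal place (5 s.f.).
Carrying full precision, 4979.16 × 0.52720 = 2625.013152 J; 0.52720 has 5 s.f., so the result keeps min(5, 5) = 5 s.f.
Rounded to 5 significant figures: 2625.0 J.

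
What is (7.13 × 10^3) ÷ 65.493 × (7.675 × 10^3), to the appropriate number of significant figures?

8.36 × 10^5

(7.13 × 10^3) ÷ 65.493 × (7.675 × 10^3) = 835551.127601…
Multiplication/division keeps the fewest significant figures: 7.13 × 10^3 → 3 s.f., 65.493 → 5 s.f., 7.675 × 10^3 → 4 s.f.; limit is 3.
Rounded to 3 significant figures: 8.36 × 10^5.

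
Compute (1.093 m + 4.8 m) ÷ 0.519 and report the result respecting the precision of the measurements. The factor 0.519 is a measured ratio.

11 m

1.093 m + 4.8 m = 5.893 m; the sum is limited to 1 decimal place (2 s.f.).
Carrying full precision, 5.893 ÷ 0.519 = 11.3545279383… m; 0.519 has 3 s.f., so the result keeps min(2, 3) = 2 s.f.
Rounded to 2 significant figures: 11 m.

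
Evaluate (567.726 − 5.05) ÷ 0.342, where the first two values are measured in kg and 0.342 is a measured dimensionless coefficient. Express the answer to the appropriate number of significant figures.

567.726 kg − 5.05 kg = 562.676 kg; the difference is limited to 2 decimal places (5 s.f.).
Carrying full precision, 562.676 ÷ 0.342 = 1645.25146199… kg; 0.342 has 3 s.f., so the result keeps min(5, 3) = 3 s.f.
Rounded to 3 significant figures: 1.65 × 10³ kg.

1.65 × 10³ kg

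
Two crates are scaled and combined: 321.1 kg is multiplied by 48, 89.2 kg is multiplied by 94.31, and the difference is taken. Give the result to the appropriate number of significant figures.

7 × 10^3 kg

321.1 × 48 = 15412.8 → 1.5 × 10^4 kg (2 s.f., last digit at the 10^3 place).
89.2 × 94.31 = 8412.452 → 8.41 × 10^3 kg (3 s.f., last digit at the 10^1 place).
Difference: 7000.348 kg; keep the coarser place, 10^3.
Result: 7 × 10^3 kg.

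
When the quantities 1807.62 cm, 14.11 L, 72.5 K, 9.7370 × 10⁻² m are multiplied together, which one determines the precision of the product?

1807.62 cm → 6 s.f.; 14.11 L → 4 s.f.; 72.5 K → 3 s.f.; 9.7370 × 10⁻² m → 5 s.f.
The fewest is 3 significant figures, from 72.5 K.

72.5 K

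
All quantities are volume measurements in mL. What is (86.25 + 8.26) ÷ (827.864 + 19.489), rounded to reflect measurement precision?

0.1115

86.25 + 8.26 = 94.51, limited to 2 d.p. → 4 s.f.; 827.864 + 19.489 = 847.353, limited to 3 d.p. → 6 s.f.
Carrying full precision, 94.51 ÷ 847.353 = 0.111535570181…; keep min(4, 6) = 4 s.f.
Rounded to 4 significant figures: 0.1115.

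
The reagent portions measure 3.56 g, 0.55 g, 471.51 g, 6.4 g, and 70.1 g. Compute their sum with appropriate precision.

552.1 g

3.56 g + 0.55 g + 471.51 g + 6.4 g + 70.1 g = 552.12 g.
Addition/subtraction keeps the fewest decimal places: 3.56 → 2 decimal places, 0.55 → 2 decimal places, 471.51 → 2 decimal places, 6.4 → 1 decimal place, 70.1 → 1 decimal place; limit is 1.
Rounded to 1 decimal place: 552.1 g.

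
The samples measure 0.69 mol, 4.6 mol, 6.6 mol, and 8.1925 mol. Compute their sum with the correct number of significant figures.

0.69 mol + 4.6 mol + 6.6 mol + 8.1925 mol = 20.0825 mol.
Addition/subtraction keeps the fewest decimal places: 0.69 → 2 decimal places, 4.6 → 1 decimal place, 6.6 → 1 decimal place, 8.1925 → 4 decimal places; limit is 1.
Rounded to 1 decimal place: 20.1 mol.

20.1 mol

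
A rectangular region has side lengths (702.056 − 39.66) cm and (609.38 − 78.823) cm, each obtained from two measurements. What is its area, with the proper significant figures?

702.056 − 39.66 = 662.396, limited to 2 d.p. → 5 s.f.; 609.38 − 78.823 = 530.557, limited to 2 d.p. → 5 s.f.
Carrying full precision, 662.396 × 530.557 = 351438.834572; keep min(5, 5) = 5 s.f.
Rounded to 5 significant figures: 3.5144 × 10⁵ cm².

3.5144 × 10⁵ cm²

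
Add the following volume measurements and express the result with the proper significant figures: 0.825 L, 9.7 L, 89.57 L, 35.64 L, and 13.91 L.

149.6 L

0.825 L + 9.7 L + 89.57 L + 35.64 L + 13.91 L = 149.645 L.
Addition/subtraction keeps the fewest decimal places: 0.825 → 3 decimal places, 9.7 → 1 decimal place, 89.57 → 2 decimal places, 35.64 → 2 decimal places, 13.91 → 2 decimal places; limit is 1.
Rounded to 1 decimal place: 149.6 L.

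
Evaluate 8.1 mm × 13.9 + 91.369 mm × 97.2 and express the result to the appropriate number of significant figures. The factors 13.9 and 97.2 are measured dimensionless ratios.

8.1 × 13.9 = 112.59 → 1.1 × 10² mm (2 s.f., last digit at the 10^1 place).
91.369 × 97.2 = 8881.0668 → 8.88 × 10³ mm (3 s.f., last digit at the 10^1 place).
Sum: 8993.6568 mm; keep the coarser place, 10^1.
Result: 8.99 × 10³ mm.

8.99 × 10³ mm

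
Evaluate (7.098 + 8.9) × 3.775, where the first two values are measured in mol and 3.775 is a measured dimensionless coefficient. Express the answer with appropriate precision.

60.4 mol

7.098 mol + 8.9 mol = 15.998 mol; the sum is limited to 1 decimal place (3 s.f.).
Carrying full precision, 15.998 × 3.775 = 60.39245 mol; 3.775 has 4 s.f., so the result keeps min(3, 4) = 3 s.f.
Rounded to 3 significant figures: 60.4 mol.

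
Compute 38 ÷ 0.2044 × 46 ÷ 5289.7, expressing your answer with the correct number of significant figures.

38 ÷ 0.2044 × 46 ÷ 5289.7 = 1.6167002098…
Multiplication/division keeps the fewest significant figures: 38 → 2 s.f., 0.2044 → 4 s.f., 46 → 2 s.f., 5289.7 → 5 s.f.; limit is 2.
Rounded to 2 significant figures: 1.6.

1.6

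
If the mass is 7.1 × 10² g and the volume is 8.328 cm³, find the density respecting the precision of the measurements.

density = 7.1 × 10² g ÷ 8.328 cm³ = 85.2545629203… g/cm³.
7.1 × 10² has 2 significant figures; 8.328 has 4.
Division/multiplication keeps the fewest: 2 significant figures.
Rounded: 85 g/cm³.

85 g/cm³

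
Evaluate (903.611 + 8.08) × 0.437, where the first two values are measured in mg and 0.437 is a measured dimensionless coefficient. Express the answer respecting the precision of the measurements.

903.611 mg + 8.08 mg = 911.691 mg; the sum is limited to 2 decimal places (5 s.f.).
Carrying full precision, 911.691 × 0.437 = 398.408967 mg; 0.437 has 3 s.f., so the result keeps min(5, 3) = 3 s.f.
Rounded to 3 significant figures: 3.98 × 10² mg.

3.98 × 10² mg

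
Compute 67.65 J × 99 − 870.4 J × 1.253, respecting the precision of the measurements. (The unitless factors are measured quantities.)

5.6 × 10³ J

67.65 × 99 = 6697.35 → 6.7 × 10³ J (2 s.f., last digit at the 10^2 place).
870.4 × 1.253 = 1090.6112 → 1.091 × 10³ J (4 s.f., last digit at the 10^0 place).
Difference: 5606.7388 J; keep the coarser place, 10^2.
Result: 5.6 × 10³ J.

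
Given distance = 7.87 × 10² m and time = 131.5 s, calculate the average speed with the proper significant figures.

average speed = 7.87 × 10² m ÷ 131.5 s = 5.98479087452… m/s.
7.87 × 10² has 3 significant figures; 131.5 has 4.
Division/multiplication keeps the fewest: 3 significant figures.
Rounded: 5.98 m/s.

5.98 m/s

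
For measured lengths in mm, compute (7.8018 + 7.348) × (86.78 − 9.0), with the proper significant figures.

1.18 × 10³ mm²

7.8018 + 7.348 = 15.1498, limited to 3 d.p. → 5 s.f.; 86.78 − 9.0 = 77.78, limited to 1 d.p. → 3 s.f.
Carrying full precision, 15.1498 × 77.78 = 1178.351444; keep min(5, 3) = 3 s.f.
Rounded to 3 significant figures: 1.18 × 10³ mm².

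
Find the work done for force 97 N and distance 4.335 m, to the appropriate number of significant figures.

4.2 × 10² J

work done = 97 N × 4.335 m = 420.495 J.
97 has 2 significant figures; 4.335 has 4.
Division/multiplication keeps the fewest: 2 significant figures.
Rounded: 4.2 × 10² J.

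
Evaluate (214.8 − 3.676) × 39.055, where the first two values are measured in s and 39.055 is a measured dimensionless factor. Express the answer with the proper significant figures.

214.8 s − 3.676 s = 211.124 s; the difference is limited to 1 decimal place (4 s.f.).
Carrying full precision, 211.124 × 39.055 = 8245.44782 s; 39.055 has 5 s.f., so the result keeps min(4, 5) = 4 s.f.
Rounded to 4 significant figures: 8.245 × 10^3 s.

8.245 × 10^3 s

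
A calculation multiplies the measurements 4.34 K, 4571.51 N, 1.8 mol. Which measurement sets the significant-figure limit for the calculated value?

4.34 K → 3 s.f.; 4571.51 N → 6 s.f.; 1.8 mol → 2 s.f.
The fewest is 2 significant figures, from 1.8 mol.

1.8 mol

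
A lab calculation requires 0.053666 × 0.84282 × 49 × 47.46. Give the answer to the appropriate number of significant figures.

0.053666 × 0.84282 × 49 × 47.46 = 105.185983749…
Multiplication/division keeps the fewest significant figures: 0.053666 → 5 s.f., 0.84282 → 5 s.f., 49 → 2 s.f., 47.46 → 4 s.f.; limit is 2.
Rounded to 2 significant figures: 1.1 × 10².

1.1 × 10²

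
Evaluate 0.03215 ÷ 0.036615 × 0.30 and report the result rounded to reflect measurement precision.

0.03215 ÷ 0.036615 × 0.30 = 0.263416632528…
Multiplication/division keeps the fewest significant figures: 0.03215 → 4 s.f., 0.036615 → 5 s.f., 0.30 → 2 s.f.; limit is 2.
Rounded to 2 significant figures: 0.26.

0.26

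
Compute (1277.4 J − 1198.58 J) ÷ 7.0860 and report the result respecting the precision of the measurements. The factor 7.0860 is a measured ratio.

11.1 J

1277.4 J − 1198.58 J = 78.82 J; the difference is limited to 1 decimal place (3 s.f.).
Carrying full precision, 78.82 ÷ 7.0860 = 11.1233418007… J; 7.0860 has 5 s.f., so the result keeps min(3, 5) = 3 s.f.
Rounded to 3 significant figures: 11.1 J.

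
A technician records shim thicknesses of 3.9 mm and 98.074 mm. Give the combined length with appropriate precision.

102.0 mm

3.9 mm + 98.074 mm = 101.974 mm.
Addition/subtraction keeps the fewest decimal places: 3.9 → 1 decimal place, 98.074 → 3 decimal places; limit is 1.
Rounded to 1 decimal place: 102.0 mm.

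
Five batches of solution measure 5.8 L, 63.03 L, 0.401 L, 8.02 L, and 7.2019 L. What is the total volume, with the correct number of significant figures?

5.8 L + 63.03 L + 0.401 L + 8.02 L + 7.2019 L = 84.4529 L.
Addition/subtraction keeps the fewest decimal places: 5.8 → 1 decimal place, 63.03 → 2 decimal places, 0.401 → 3 decimal places, 8.02 → 2 decimal places, 7.2019 → 4 decimal places; limit is 1.
Rounded to 1 decimal place: 84.5 L.

84.5 L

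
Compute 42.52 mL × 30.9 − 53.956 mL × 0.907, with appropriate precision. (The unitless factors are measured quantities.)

1.26 × 10³ mL

42.52 × 30.9 = 1313.868 → 1.31 × 10³ mL (3 s.f., last digit at the 10^1 place).
53.956 × 0.907 = 48.938092 → 48.9 mL (3 s.f., last digit at the 10^-1 place).
Difference: 1264.929908 mL; keep the coarser place, 10^1.
Result: 1.26 × 10³ mL.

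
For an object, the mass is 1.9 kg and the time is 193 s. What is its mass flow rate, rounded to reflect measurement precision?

0.0098 kg/s

mass flow rate = 1.9 kg ÷ 193 s = 0.00984455958549… kg/s.
1.9 has 2 significant figures; 193 has 3.
Division/multiplication keeps the fewest: 2 significant figures.
Rounded: 0.0098 kg/s.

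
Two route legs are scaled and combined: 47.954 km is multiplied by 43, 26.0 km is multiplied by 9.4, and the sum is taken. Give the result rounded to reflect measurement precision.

2.3 × 10^3 km

47.954 × 43 = 2062.022 → 2.1 × 10^3 km (2 s.f., last digit at the 10^2 place).
26.0 × 9.4 = 244.4 → 2.4 × 10^2 km (2 s.f., last digit at the 10^1 place).
Sum: 2306.422 km; keep the coarser place, 10^2.
Result: 2.3 × 10^3 km.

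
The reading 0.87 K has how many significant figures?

2

0.87: leading zeros are not significant.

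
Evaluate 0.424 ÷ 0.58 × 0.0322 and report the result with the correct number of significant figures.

0.024

0.424 ÷ 0.58 × 0.0322 = 0.0235393103448…
Multiplication/division keeps the fewest significant figures: 0.424 → 3 s.f., 0.58 → 2 s.f., 0.0322 → 3 s.f.; limit is 2.
Rounded to 2 significant figures: 0.024.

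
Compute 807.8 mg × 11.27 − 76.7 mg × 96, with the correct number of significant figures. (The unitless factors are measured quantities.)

1.7 × 10³ mg

807.8 × 11.27 = 9103.906 → 9104 mg (4 s.f., last digit at the 10^0 place).
76.7 × 96 = 7363.2 → 7.4 × 10³ mg (2 s.f., last digit at the 10^2 place).
Difference: 1740.706 mg; keep the coarser place, 10^2.
Result: 1.7 × 10³ mg.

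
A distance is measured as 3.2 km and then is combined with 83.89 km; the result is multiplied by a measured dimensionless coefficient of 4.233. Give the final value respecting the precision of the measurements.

3.2 km + 83.89 km = 87.09 km; the sum is limited to 1 decimal place (3 s.f.).
Carrying full precision, 87.09 × 4.233 = 368.65197 km; 4.233 has 4 s.f., so the result keeps min(3, 4) = 3 s.f.
Rounded to 3 significant figures: 369 km.

369 km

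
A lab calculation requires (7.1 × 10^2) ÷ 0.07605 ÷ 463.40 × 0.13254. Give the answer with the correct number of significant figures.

2.7

(7.1 × 10^2) ÷ 0.07605 ÷ 463.40 × 0.13254 = 2.67023858472…
Multiplication/division keeps the fewest significant figures: 7.1 × 10^2 → 2 s.f., 0.07605 → 4 s.f., 463.40 → 5 s.f., 0.13254 → 5 s.f.; limit is 2.
Rounded to 2 significant figures: 2.7.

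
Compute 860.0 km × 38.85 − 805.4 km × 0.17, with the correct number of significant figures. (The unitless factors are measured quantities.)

3.327 × 10⁴ km

860.0 × 38.85 = 33411 → 3.341 × 10⁴ km (4 s.f., last digit at the 10^1 place).
805.4 × 0.17 = 136.918 → 1.4 × 10² km (2 s.f., last digit at the 10^1 place).
Difference: 33274.082 km; keep the coarser place, 10^1.
Result: 3.327 × 10⁴ km.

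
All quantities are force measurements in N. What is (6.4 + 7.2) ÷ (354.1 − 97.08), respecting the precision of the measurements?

0.0529

6.4 + 7.2 = 13.6, limited to 1 d.p. → 3 s.f.; 354.1 − 97.08 = 257.02, limited to 1 d.p. → 4 s.f.
Carrying full precision, 13.6 ÷ 257.02 = 0.0529141701035…; keep min(3, 4) = 3 s.f.
Rounded to 3 significant figures: 0.0529.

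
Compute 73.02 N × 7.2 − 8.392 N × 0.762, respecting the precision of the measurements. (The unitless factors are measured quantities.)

5.2 × 10² N

73.02 × 7.2 = 525.744 → 5.3 × 10² N (2 s.f., last digit at the 10^1 place).
8.392 × 0.762 = 6.394704 → 6.39 N (3 s.f., last digit at the 10^-2 place).
Difference: 519.349296 N; keep the coarser place, 10^1.
Result: 5.2 × 10² N.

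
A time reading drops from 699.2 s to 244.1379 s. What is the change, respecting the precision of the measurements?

455.1 s

699.2 s − 244.1379 s = 455.0621 s.
Addition/subtraction keeps the fewest decimal places: 699.2 → 1 decimal place, 244.1379 → 4 decimal places; limit is 1.
Rounded to 1 decimal place: 455.1 s.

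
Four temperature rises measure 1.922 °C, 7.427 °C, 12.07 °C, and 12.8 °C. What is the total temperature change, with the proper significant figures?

1.922 °C + 7.427 °C + 12.07 °C + 12.8 °C = 34.219 °C.
Addition/subtraction keeps the fewest decimal places: 1.922 → 3 decimal places, 7.427 → 3 decimal places, 12.07 → 2 decimal places, 12.8 → 1 decimal place; limit is 1.
Rounded to 1 decimal place: 34.2 °C.

34.2 °C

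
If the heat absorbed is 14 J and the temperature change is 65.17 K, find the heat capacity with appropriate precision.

0.21 J/K

heat capacity = 14 J ÷ 65.17 K = 0.214822771214… J/K.
14 has 2 significant figures; 65.17 has 4.
Division/multiplication keeps the fewest: 2 significant figures.
Rounded: 0.21 J/K.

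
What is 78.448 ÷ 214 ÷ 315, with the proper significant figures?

0.00116

78.448 ÷ 214 ÷ 315 = 0.00116374425159…
Multiplication/division keeps the fewest significant figures: 78.448 → 5 s.f., 214 → 3 s.f., 315 → 3 s.f.; limit is 3.
Rounded to 3 significant figures: 0.00116.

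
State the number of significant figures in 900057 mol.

900057: zeros between nonzero digits are significant.

6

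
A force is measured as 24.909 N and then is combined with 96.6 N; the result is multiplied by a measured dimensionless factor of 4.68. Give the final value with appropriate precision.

5.69 × 10² N

24.909 N + 96.6 N = 121.509 N; the sum is limited to 1 decimal place (4 s.f.).
Carrying full precision, 121.509 × 4.68 = 568.66212 N; 4.68 has 3 s.f., so the result keeps min(4, 3) = 3 s.f.
Rounded to 3 significant figures: 5.69 × 10² N.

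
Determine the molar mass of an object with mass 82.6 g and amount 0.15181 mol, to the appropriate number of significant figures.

544 g/mol

molar mass = 82.6 g ÷ 0.15181 mol = 544.101179105… g/mol.
82.6 has 3 significant figures; 0.15181 has 5.
Division/multiplication keeps the fewest: 3 significant figures.
Rounded: 544 g/mol.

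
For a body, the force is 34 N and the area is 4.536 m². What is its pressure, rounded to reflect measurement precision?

7.5 Pa

pressure = 34 N ÷ 4.536 m² = 7.49559082892… Pa.
34 has 2 significant figures; 4.536 has 4.
Division/multiplication keeps the fewest: 2 significant figures.
Rounded: 7.5 Pa.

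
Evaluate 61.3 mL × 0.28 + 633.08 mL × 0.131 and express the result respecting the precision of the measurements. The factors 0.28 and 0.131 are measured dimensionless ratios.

1.00 × 10² mL

61.3 × 0.28 = 17.164 → 17 mL (2 s.f., last digit at the 10^0 place).
633.08 × 0.131 = 82.93348 → 82.9 mL (3 s.f., last digit at the 10^-1 place).
Sum: 100.09748 mL; keep the coarser place, 10^0.
Result: 1.00 × 10² mL.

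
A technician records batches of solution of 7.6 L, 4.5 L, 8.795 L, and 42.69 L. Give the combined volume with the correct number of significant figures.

7.6 L + 4.5 L + 8.795 L + 42.69 L = 63.585 L.
Addition/subtraction keeps the fewest decimal places: 7.6 → 1 decimal place, 4.5 → 1 decimal place, 8.795 → 3 decimal places, 42.69 → 2 decimal places; limit is 1.
Rounded to 1 decimal place: 63.6 L.

63.6 L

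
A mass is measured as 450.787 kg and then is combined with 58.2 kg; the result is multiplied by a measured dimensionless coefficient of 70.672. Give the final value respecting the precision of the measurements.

3.597 × 10⁴ kg

450.787 kg + 58.2 kg = 508.987 kg; the sum is limited to 1 decimal place (4 s.f.).
Carrying full precision, 508.987 × 70.672 = 35971.129264 kg; 70.672 has 5 s.f., so the result keeps min(4, 5) = 4 s.f.
Rounded to 4 significant figures: 3.597 × 10⁴ kg.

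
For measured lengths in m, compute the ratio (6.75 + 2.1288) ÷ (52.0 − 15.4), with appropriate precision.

0.243

6.75 + 2.1288 = 8.8788, limited to 2 d.p. → 3 s.f.; 52.0 − 15.4 = 36.6, limited to 1 d.p. → 3 s.f.
Carrying full precision, 8.8788 ÷ 36.6 = 0.242590163934…; keep min(3, 3) = 3 s.f.
Rounded to 3 significant figures: 0.243.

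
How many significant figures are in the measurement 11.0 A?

3

11.0: trailing zeros after a decimal point are significant.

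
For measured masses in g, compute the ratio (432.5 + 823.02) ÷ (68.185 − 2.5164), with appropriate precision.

19.119

432.5 + 823.02 = 1255.52, limited to 1 d.p. → 5 s.f.; 68.185 − 2.5164 = 65.6686, limited to 3 d.p. → 5 s.f.
Carrying full precision, 1255.52 ÷ 65.6686 = 19.1190310133…; keep min(5, 5) = 5 s.f.
Rounded to 5 significant figures: 19.119.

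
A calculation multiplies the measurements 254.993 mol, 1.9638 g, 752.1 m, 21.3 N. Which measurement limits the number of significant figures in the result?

21.3 N

254.993 mol → 6 s.f.; 1.9638 g → 5 s.f.; 752.1 m → 4 s.f.; 21.3 N → 3 s.f.
The fewest is 3 significant figures, from 21.3 N.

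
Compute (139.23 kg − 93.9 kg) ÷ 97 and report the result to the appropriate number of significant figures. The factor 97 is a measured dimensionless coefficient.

139.23 kg − 93.9 kg = 45.33 kg; the difference is limited to 1 decimal place (3 s.f.).
Carrying full precision, 45.33 ÷ 97 = 0.467319587629… kg; 97 has 2 s.f., so the result keeps min(3, 2) = 2 s.f.
Rounded to 2 significant figures: 0.47 kg.

0.47 kg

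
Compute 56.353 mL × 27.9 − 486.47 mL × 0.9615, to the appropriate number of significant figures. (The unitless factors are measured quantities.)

56.353 × 27.9 = 1572.2487 → 1.57 × 10³ mL (3 s.f., last digit at the 10^1 place).
486.47 × 0.9615 = 467.740905 → 467.7 mL (4 s.f., last digit at the 10^-1 place).
Difference: 1104.507795 mL; keep the coarser place, 10^1.
Result: 1.10 × 10³ mL.

1.10 × 10³ mL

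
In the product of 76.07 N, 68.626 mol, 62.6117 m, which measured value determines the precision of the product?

76.07 N → 4 s.f.; 68.626 mol → 5 s.f.; 62.6117 m → 6 s.f.
The fewest is 4 significant figures, from 76.07 N.

76.07 N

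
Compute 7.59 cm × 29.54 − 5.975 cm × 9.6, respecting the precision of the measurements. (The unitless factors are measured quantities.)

7.59 × 29.54 = 224.2086 → 224 cm (3 s.f., last digit at the 10^0 place).
5.975 × 9.6 = 57.36 → 57 cm (2 s.f., last digit at the 10^0 place).
Difference: 166.8486 cm; keep the coarser place, 10^0.
Result: 167 cm.

167 cm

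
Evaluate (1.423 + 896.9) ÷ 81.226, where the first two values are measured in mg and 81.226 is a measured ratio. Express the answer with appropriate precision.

11.06 mg

1.423 mg + 896.9 mg = 898.323 mg; the sum is limited to 1 decimal place (4 s.f.).
Carrying full precision, 898.323 ÷ 81.226 = 11.0595498978… mg; 81.226 has 5 s.f., so the result keeps min(4, 5) = 4 s.f.
Rounded to 4 significant figures: 11.06 mg.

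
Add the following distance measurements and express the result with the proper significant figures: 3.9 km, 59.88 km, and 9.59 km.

73.4 km

3.9 km + 59.88 km + 9.59 km = 73.37 km.
Addition/subtraction keeps the fewest decimal places: 3.9 → 1 decimal place, 59.88 → 2 decimal places, 9.59 → 2 decimal places; limit is 1.
Rounded to 1 decimal place: 73.4 km.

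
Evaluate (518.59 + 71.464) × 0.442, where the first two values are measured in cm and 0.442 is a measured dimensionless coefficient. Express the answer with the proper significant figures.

518.59 cm + 71.464 cm = 590.054 cm; the sum is limited to 2 decimal places (5 s.f.).
Carrying full precision, 590.054 × 0.442 = 260.803868 cm; 0.442 has 3 s.f., so the result keeps min(5, 3) = 3 s.f.
Rounded to 3 significant figures: 261 cm.

261 cm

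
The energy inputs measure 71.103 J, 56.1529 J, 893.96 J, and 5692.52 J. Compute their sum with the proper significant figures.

6713.74 J

71.103 J + 56.1529 J + 893.96 J + 5692.52 J = 6713.7359 J.
Addition/subtraction keeps the fewest decimal places: 71.103 → 3 decimal places, 56.1529 → 4 decimal places, 893.96 → 2 decimal places, 5692.52 → 2 decimal places; limit is 2.
Rounded to 2 decimal places: 6713.74 J.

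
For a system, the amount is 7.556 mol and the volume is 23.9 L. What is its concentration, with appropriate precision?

concentration = 7.556 mol ÷ 23.9 L = 0.316150627615… mol/L.
7.556 has 4 significant figures; 23.9 has 3.
Division/multiplication keeps the fewest: 3 significant figures.
Rounded: 0.316 mol/L.

0.316 mol/L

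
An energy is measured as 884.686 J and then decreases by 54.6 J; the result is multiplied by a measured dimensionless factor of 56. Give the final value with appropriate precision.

884.686 J − 54.6 J = 830.086 J; the difference is limited to 1 decimal place (4 s.f.).
Carrying full precision, 830.086 × 56 = 46484.816 J; 56 has 2 s.f., so the result keeps min(4, 2) = 2 s.f.
Rounded to 2 significant figures: 4.6 × 10⁴ J.

4.6 × 10⁴ J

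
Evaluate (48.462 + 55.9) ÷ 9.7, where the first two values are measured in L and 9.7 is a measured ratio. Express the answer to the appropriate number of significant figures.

11 L

48.462 L + 55.9 L = 104.362 L; the sum is limited to 1 decimal place (4 s.f.).
Carrying full precision, 104.362 ÷ 9.7 = 10.7589690722… L; 9.7 has 2 s.f., so the result keeps min(4, 2) = 2 s.f.
Rounded to 2 significant figures: 11 L.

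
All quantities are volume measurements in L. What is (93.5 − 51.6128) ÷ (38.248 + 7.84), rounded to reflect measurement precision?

0.909

93.5 − 51.6128 = 41.8872, limited to 1 d.p. → 3 s.f.; 38.248 + 7.84 = 46.088, limited to 2 d.p. → 4 s.f.
Carrying full precision, 41.8872 ÷ 46.088 = 0.908852629752…; keep min(3, 4) = 3 s.f.
Rounded to 3 significant figures: 0.909.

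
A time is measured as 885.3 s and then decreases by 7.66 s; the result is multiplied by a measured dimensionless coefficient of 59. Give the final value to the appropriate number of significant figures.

5.2 × 10^4 s

885.3 s − 7.66 s = 877.64 s; the difference is limited to 1 decimal place (4 s.f.).
Carrying full precision, 877.64 × 59 = 51780.76 s; 59 has 2 s.f., so the result keeps min(4, 2) = 2 s.f.
Rounded to 2 significant figures: 5.2 × 10^4 s.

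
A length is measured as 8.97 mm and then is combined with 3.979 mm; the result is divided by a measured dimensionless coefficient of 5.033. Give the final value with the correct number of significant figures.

2.573 mm

8.97 mm + 3.979 mm = 12.949 mm; the sum is limited to 2 decimal places (4 s.f.).
Carrying full precision, 12.949 ÷ 5.033 = 2.57281939201… mm; 5.033 has 4 s.f., so the result keeps min(4, 4) = 4 s.f.
Rounded to 4 significant figures: 2.573 mm.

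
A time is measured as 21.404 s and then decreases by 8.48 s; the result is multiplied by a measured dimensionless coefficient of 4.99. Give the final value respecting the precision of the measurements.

64.5 s

21.404 s − 8.48 s = 12.924 s; the difference is limited to 2 decimal places (4 s.f.).
Carrying full precision, 12.924 × 4.99 = 64.49076 s; 4.99 has 3 s.f., so the result keeps min(4, 3) = 3 s.f.
Rounded to 3 significant figures: 64.5 s.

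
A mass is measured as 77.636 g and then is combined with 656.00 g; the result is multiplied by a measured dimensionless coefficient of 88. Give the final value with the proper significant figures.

6.5 × 10^4 g

77.636 g + 656.00 g = 733.636 g; the sum is limited to 2 decimal places (5 s.f.).
Carrying full precision, 733.636 × 88 = 64559.968 g; 88 has 2 s.f., so the result keeps min(5, 2) = 2 s.f.
Rounded to 2 significant figures: 6.5 × 10^4 g.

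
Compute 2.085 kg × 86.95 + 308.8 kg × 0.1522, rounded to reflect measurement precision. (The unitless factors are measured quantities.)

2.085 × 86.95 = 181.29075 → 181.3 kg (4 s.f., last digit at the 10^-1 place).
308.8 × 0.1522 = 46.99936 → 47.00 kg (4 s.f., last digit at the 10^-2 place).
Sum: 228.29011 kg; keep the coarser place, 10^-1.
Result: 228.3 kg.

228.3 kg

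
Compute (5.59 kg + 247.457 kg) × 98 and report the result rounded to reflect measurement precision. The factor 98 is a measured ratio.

5.59 kg + 247.457 kg = 253.047 kg; the sum is limited to 2 decimal places (5 s.f.).
Carrying full precision, 253.047 × 98 = 24798.606 kg; 98 has 2 s.f., so the result keeps min(5, 2) = 2 s.f.
Rounded to 2 significant figures: 2.5 × 10^4 kg.

2.5 × 10^4 kg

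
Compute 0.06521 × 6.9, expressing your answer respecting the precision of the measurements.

0.06521 × 6.9 = 0.449949
Multiplication/division keeps the fewest significant figures: 0.06521 → 4 s.f., 6.9 → 2 s.f.; limit is 2.
Rounded to 2 significant figures: 0.45.

0.45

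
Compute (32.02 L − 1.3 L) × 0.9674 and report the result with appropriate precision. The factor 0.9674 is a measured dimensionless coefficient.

29.7 L

32.02 L − 1.3 L = 30.72 L; the difference is limited to 1 decimal place (3 s.f.).
Carrying full precision, 30.72 × 0.9674 = 29.718528 L; 0.9674 has 4 s.f., so the result keeps min(3, 4) = 3 s.f.
Rounded to 3 significant figures: 29.7 L.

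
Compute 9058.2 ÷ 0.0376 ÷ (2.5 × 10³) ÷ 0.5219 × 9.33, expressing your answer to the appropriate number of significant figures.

9058.2 ÷ 0.0376 ÷ (2.5 × 10³) ÷ 0.5219 × 9.33 = 1722.69502187…
Multiplication/division keeps the fewest significant figures: 9058.2 → 5 s.f., 0.0376 → 3 s.f., 2.5 × 10³ → 2 s.f., 0.5219 → 4 s.f., 9.33 → 3 s.f.; limit is 2.
Rounded to 2 significant figures: 1.7 × 10³.

1.7 × 10³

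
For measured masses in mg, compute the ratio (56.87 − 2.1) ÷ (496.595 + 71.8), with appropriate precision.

0.0964

56.87 − 2.1 = 54.77, limited to 1 d.p. → 3 s.f.; 496.595 + 71.8 = 568.395, limited to 1 d.p. → 4 s.f.
Carrying full precision, 54.77 ÷ 568.395 = 0.0963590460859…; keep min(3, 4) = 3 s.f.
Rounded to 3 significant figures: 0.0964.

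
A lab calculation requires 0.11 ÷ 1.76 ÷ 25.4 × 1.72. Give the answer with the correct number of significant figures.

0.11 ÷ 1.76 ÷ 25.4 × 1.72 = 0.00423228346457…
Multiplication/division keeps the fewest significant figures: 0.11 → 2 s.f., 1.76 → 3 s.f., 25.4 → 3 s.f., 1.72 → 3 s.f.; limit is 2.
Rounded to 2 significant figures: 0.0042.

0.0042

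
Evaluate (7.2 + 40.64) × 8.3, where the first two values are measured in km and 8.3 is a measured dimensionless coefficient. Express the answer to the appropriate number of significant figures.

7.2 km + 40.64 km = 47.84 km; the sum is limited to 1 decimal place (3 s.f.).
Carrying full precision, 47.84 × 8.3 = 397.072 km; 8.3 has 2 s.f., so the result keeps min(3, 2) = 2 s.f.
Rounded to 2 significant figures: 4.0 × 10^2 km.

4.0 × 10^2 km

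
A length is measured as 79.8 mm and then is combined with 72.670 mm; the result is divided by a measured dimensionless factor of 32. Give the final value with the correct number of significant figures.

79.8 mm + 72.670 mm = 152.470 mm; the sum is limited to 1 decimal place (4 s.f.).
Carrying full precision, 152.470 ÷ 32 = 4.7646875 mm; 32 has 2 s.f., so the result keeps min(4, 2) = 2 s.f.
Rounded to 2 significant figures: 4.8 mm.

4.8 mm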